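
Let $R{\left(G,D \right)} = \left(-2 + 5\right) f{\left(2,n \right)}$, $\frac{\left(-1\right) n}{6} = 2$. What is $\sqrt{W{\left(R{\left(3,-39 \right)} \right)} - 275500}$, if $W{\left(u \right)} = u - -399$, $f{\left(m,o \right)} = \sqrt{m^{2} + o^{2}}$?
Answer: $\sqrt{-275101 + 6 \sqrt{37}} \approx 524.47 i$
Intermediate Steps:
$n = -12$ ($n = \left(-6\right) 2 = -12$)
$R{\left(G,D \right)} = 6 \sqrt{37}$ ($R{\left(G,D \right)} = \left(-2 + 5\right) \sqrt{2^{2} + \left(-12\right)^{2}} = 3 \sqrt{4 + 144} = 3 \sqrt{148} = 3 \cdot 2 \sqrt{37} = 6 \sqrt{37}$)
$W{\left(u \right)} = 399 + u$ ($W{\left(u \right)} = u + 399 = 399 + u$)
$\sqrt{W{\left(R{\left(3,-39 \right)} \right)} - 275500} = \sqrt{\left(399 + 6 \sqrt{37}\right) - 275500} = \sqrt{-275101 + 6 \sqrt{37}}$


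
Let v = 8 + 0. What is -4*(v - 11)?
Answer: 12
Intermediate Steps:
v = 8
-4*(v - 11) = -4*(8 - 11) = -4*(-3) = 12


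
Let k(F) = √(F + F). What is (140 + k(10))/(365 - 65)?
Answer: 7/15 + √5/150 ≈ 0.48157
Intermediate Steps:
k(F) = √2*√F (k(F) = √(2*F) = √2*√F)
(140 + k(10))/(365 - 65) = (140 + √2*√10)/(365 - 65) = (140 + 2*√5)/300 = (140 + 2*√5)*(1/300) = 7/15 + √5/150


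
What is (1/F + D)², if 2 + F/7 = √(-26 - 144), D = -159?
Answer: 17*(-12095953*I + 291606*√170)/(98*(-83*I + 2*√170)) ≈ 25282.0 + 3.4042*I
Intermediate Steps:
F = -14 + 7*I*√170 (F = -14 + 7*√(-26 - 144) = -14 + 7*√(-170) = -14 + 7*(I*√170) = -14 + 7*I*√170 ≈ -14.0 + 91.269*I)
(1/F + D)² = (1/(-14 + 7*I*√170) - 159)² = (-159 + 1/(-14 + 7*I*√170))²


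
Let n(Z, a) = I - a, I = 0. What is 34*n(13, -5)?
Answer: 170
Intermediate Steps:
n(Z, a) = -a (n(Z, a) = 0 - a = -a)
34*n(13, -5) = 34*(-1*(-5)) = 34*5 = 170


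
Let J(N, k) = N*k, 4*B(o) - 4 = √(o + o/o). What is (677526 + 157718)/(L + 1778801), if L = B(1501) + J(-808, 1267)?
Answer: 5045314768832/4560997314097 - 1670488*√1502/4560997314097 ≈ 1.1062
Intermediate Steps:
B(o) = 1 + √(1 + o)/4 (B(o) = 1 + √(o + o/o)/4 = 1 + √(o + 1)/4 = 1 + √(1 + o)/4)
L = -1023735 + √1502/4 (L = (1 + √(1 + 1501)/4) - 808*1267 = (1 + √1502/4) - 1023736 = -1023735 + √1502/4 ≈ -1.0237e+6)
(677526 + 157718)/(L + 1778801) = (677526 + 157718)/((-1023735 + √1502/4) + 1778801) = 835244/(755066 + √1502/4)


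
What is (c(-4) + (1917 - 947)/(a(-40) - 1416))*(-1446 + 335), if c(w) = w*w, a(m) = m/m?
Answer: -4815074/283 ≈ -17014.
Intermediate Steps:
a(m) = 1
c(w) = w²
(c(-4) + (1917 - 947)/(a(-40) - 1416))*(-1446 + 335) = ((-4)² + (1917 - 947)/(1 - 1416))*(-1446 + 335) = (16 + 970/(-1415))*(-1111) = (16 + 970*(-1/1415))*(-1111) = (16 - 194/283)*(-1111) = (4334/283)*(-1111) = -4815074/283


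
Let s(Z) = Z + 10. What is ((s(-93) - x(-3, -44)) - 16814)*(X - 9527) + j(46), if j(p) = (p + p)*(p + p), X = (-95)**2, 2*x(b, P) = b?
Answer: 8490005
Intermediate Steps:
x(b, P) = b/2
s(Z) = 10 + Z
X = 9025
j(p) = 4*p**2 (j(p) = (2*p)*(2*p) = 4*p**2)
((s(-93) - x(-3, -44)) - 16814)*(X - 9527) + j(46) = (((10 - 93) - (-3)/2) - 16814)*(9025 - 9527) + 4*46**2 = ((-83 - 1*(-3/2)) - 16814)*(-502) + 4*2116 = ((-83 + 3/2) - 16814)*(-502) + 8464 = (-163/2 - 16814)*(-502) + 8464 = -33791/2*(-502) + 8464 = 8481541 + 8464 = 8490005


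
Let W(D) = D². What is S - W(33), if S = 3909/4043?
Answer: -4398918/4043 ≈ -1088.0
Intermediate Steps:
S = 3909/4043 (S = 3909*(1/4043) = 3909/4043 ≈ 0.96686)
S - W(33) = 3909/4043 - 1*33² = 3909/4043 - 1*1089 = 3909/4043 - 1089 = -4398918/4043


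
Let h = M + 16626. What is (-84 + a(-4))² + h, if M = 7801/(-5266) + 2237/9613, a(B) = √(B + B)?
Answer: 1198363390121/50622058 - 336*I*√2 ≈ 23673.0 - 475.18*I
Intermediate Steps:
a(B) = √2*√B (a(B) = √(2*B) = √2*√B)
M = -63210971/50622058 (M = 7801*(-1/5266) + 2237*(1/9613) = -7801/5266 + 2237/9613 = -63210971/50622058 ≈ -1.2487)
h = 841579125337/50622058 (h = -63210971/50622058 + 16626 = 841579125337/50622058 ≈ 16625.)
(-84 + a(-4))² + h = (-84 + √2*√(-4))² + 841579125337/50622058 = (-84 + √2*(2*I))² + 841579125337/50622058 = (-84 + 2*I*√2)² + 841579125337/50622058 = 841579125337/50622058 + (-84 + 2*I*√2)²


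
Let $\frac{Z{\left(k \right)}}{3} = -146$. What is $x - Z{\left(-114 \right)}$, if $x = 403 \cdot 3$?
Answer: $1647$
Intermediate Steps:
$Z{\left(k \right)} = -438$ ($Z{\left(k \right)} = 3 \left(-146\right) = -438$)
$x = 1209$
$x - Z{\left(-114 \right)} = 1209 - -438 = 1209 + 438 = 1647$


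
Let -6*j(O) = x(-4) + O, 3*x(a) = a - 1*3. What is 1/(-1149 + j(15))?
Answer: -9/10360 ≈ -0.00086873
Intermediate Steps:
x(a) = -1 + a/3 (x(a) = (a - 1*3)/3 = (a - 3)/3 = (-3 + a)/3 = -1 + a/3)
j(O) = 7/18 - O/6 (j(O) = -((-1 + (⅓)*(-4)) + O)/6 = -((-1 - 4/3) + O)/6 = -(-7/3 + O)/6 = 7/18 - O/6)
1/(-1149 + j(15)) = 1/(-1149 + (7/18 - ⅙*15)) = 1/(-1149 + (7/18 - 5/2)) = 1/(-1149 - 19/9) = 1/(-10360/9) = -9/10360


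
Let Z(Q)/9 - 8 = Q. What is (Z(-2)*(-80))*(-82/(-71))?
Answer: -354240/71 ≈ -4989.3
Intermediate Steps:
Z(Q) = 72 + 9*Q
(Z(-2)*(-80))*(-82/(-71)) = ((72 + 9*(-2))*(-80))*(-82/(-71)) = ((72 - 18)*(-80))*(-82*(-1/71)) = (54*(-80))*(82/71) = -4320*82/71 = -354240/71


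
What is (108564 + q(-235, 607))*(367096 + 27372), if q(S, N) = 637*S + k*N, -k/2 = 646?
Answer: -325584025500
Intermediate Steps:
k = -1292 (k = -2*646 = -1292)
q(S, N) = -1292*N + 637*S (q(S, N) = 637*S - 1292*N = -1292*N + 637*S)
(108564 + q(-235, 607))*(367096 + 27372) = (108564 + (-1292*607 + 637*(-235)))*(367096 + 27372) = (108564 + (-784244 - 149695))*394468 = (108564 - 933939)*394468 = -825375*394468 = -325584025500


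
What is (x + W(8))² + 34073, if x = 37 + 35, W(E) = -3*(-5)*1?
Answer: 41642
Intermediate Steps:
W(E) = 15 (W(E) = 15*1 = 15)
x = 72
(x + W(8))² + 34073 = (72 + 15)² + 34073 = 87² + 34073 = 7569 + 34073 = 41642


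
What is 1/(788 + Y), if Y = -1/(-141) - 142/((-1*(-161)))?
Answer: 22701/17868527 ≈ 0.0012704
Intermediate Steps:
Y = -19861/22701 (Y = -1*(-1/141) - 142/161 = 1/141 - 142*1/161 = 1/141 - 142/161 = -19861/22701 ≈ -0.87490)
1/(788 + Y) = 1/(788 - 19861/22701) = 1/(17868527/22701) = 22701/17868527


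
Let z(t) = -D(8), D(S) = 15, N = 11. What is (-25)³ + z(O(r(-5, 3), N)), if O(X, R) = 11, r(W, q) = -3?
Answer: -15640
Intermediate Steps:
z(t) = -15 (z(t) = -1*15 = -15)
(-25)³ + z(O(r(-5, 3), N)) = (-25)³ - 15 = -15625 - 15 = -15640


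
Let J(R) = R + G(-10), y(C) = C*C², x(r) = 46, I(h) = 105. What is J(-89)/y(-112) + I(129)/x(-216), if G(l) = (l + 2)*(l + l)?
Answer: 73757087/32313344 ≈ 2.2826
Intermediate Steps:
G(l) = 2*l*(2 + l) (G(l) = (2 + l)*(2*l) = 2*l*(2 + l))
y(C) = C³
J(R) = 160 + R (J(R) = R + 2*(-10)*(2 - 10) = R + 2*(-10)*(-8) = R + 160 = 160 + R)
J(-89)/y(-112) + I(129)/x(-216) = (160 - 89)/((-112)³) + 105/46 = 71/(-1404928) + 105*(1/46) = 71*(-1/1404928) + 105/46 = -71/1404928 + 105/46 = 73757087/32313344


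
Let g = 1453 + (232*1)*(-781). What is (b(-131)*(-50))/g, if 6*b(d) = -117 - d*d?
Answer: -431950/539217 ≈ -0.80107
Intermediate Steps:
b(d) = -39/2 - d**2/6 (b(d) = (-117 - d*d)/6 = (-117 - d**2)/6 = -39/2 - d**2/6)
g = -179739 (g = 1453 + 232*(-781) = 1453 - 181192 = -179739)
(b(-131)*(-50))/g = ((-39/2 - 1/6*(-131)**2)*(-50))/(-179739) = ((-39/2 - 1/6*17161)*(-50))*(-1/179739) = ((-39/2 - 17161/6)*(-50))*(-1/179739) = -8639/3*(-50)*(-1/179739) = (431950/3)*(-1/179739) = -431950/539217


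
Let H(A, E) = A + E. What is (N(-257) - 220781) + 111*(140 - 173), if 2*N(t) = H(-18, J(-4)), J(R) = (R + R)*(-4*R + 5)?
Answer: -224537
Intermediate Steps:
J(R) = 2*R*(5 - 4*R) (J(R) = (2*R)*(5 - 4*R) = 2*R*(5 - 4*R))
N(t) = -93 (N(t) = (-18 + 2*(-4)*(5 - 4*(-4)))/2 = (-18 + 2*(-4)*(5 + 16))/2 = (-18 + 2*(-4)*21)/2 = (-18 - 168)/2 = (½)*(-186) = -93)
(N(-257) - 220781) + 111*(140 - 173) = (-93 - 220781) + 111*(140 - 173) = -220874 + 111*(-33) = -220874 - 3663 = -224537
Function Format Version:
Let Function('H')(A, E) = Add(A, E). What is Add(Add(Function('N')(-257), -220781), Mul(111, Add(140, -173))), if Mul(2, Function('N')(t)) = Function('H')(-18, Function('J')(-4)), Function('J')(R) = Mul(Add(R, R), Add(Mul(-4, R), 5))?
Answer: -224537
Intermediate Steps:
Function('J')(R) = Mul(2, R, Add(5, Mul(-4, R))) (Function('J')(R) = Mul(Mul(2, R), Add(5, Mul(-4, R))) = Mul(2, R, Add(5, Mul(-4, R))))
Function('N')(t) = -93 (Function('N')(t) = Mul(Rational(1, 2), Add(-18, Mul(2, -4, Add(5, Mul(-4, -4))))) = Mul(Rational(1, 2), Add(-18, Mul(2, -4, Add(5, 16)))) = Mul(Rational(1, 2), Add(-18, Mul(2, -4, 21))) = Mul(Rational(1, 2), Add(-18, -168)) = Mul(Rational(1, 2), -186) = -93)
Add(Add(Function('N')(-257), -220781), Mul(111, Add(140, -173))) = Add(Add(-93, -220781), Mul(111, Add(140, -173))) = Add(-220874, Mul(111, -33)) = Add(-220874, -3663) = -224537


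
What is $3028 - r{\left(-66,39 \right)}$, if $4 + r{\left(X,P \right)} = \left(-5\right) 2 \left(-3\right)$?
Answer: $3002$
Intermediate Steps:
$r{\left(X,P \right)} = 26$ ($r{\left(X,P \right)} = -4 + \left(-5\right) 2 \left(-3\right) = -4 - -30 = -4 + 30 = 26$)
$3028 - r{\left(-66,39 \right)} = 3028 - 26 = 3002$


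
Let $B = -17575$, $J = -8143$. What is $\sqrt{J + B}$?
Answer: $i \sqrt{25718} \approx 160.37 i$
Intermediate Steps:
$\sqrt{J + B} = \sqrt{-8143 - 17575} = \sqrt{-25718} = i \sqrt{25718}$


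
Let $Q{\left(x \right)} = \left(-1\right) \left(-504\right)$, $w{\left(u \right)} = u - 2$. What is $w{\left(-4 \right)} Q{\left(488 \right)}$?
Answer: $-3024$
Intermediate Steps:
$w{\left(u \right)} = -2 + u$
$Q{\left(x \right)} = 504$
$w{\left(-4 \right)} Q{\left(488 \right)} = \left(-2 - 4\right) 504 = \left(-6\right) 504 = -3024$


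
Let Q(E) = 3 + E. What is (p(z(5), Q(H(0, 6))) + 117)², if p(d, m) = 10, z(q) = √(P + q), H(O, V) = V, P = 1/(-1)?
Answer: 16129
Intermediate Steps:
P = -1
z(q) = √(-1 + q)
(p(z(5), Q(H(0, 6))) + 117)² = (10 + 117)² = 127² = 16129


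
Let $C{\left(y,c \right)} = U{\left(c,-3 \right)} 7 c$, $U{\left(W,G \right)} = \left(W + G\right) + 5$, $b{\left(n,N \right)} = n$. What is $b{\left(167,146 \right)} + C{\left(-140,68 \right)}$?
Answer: $33487$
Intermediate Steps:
$U{\left(W,G \right)} = 5 + G + W$ ($U{\left(W,G \right)} = \left(G + W\right) + 5 = 5 + G + W$)
$C{\left(y,c \right)} = c \left(14 + 7 c\right)$ ($C{\left(y,c \right)} = \left(5 - 3 + c\right) 7 c = \left(2 + c\right) 7 c = \left(14 + 7 c\right) c = c \left(14 + 7 c\right)$)
$b{\left(167,146 \right)} + C{\left(-140,68 \right)} = 167 + 7 \cdot 68 \left(2 + 68\right) = 167 + 7 \cdot 68 \cdot 70 = 167 + 33320 = 33487$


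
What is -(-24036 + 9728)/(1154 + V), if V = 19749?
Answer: 14308/20903 ≈ 0.68449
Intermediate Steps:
-(-24036 + 9728)/(1154 + V) = -(-24036 + 9728)/(1154 + 19749) = -(-14308)/20903 = -1*(-14308/20903) = 14308/20903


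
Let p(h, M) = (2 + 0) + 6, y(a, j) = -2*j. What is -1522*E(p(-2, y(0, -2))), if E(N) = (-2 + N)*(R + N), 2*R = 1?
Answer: -77622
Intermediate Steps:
R = ½ (R = (½)*1 = ½ ≈ 0.50000)
p(h, M) = 8 (p(h, M) = 2 + 6 = 8)
E(N) = (½ + N)*(-2 + N) (E(N) = (-2 + N)*(½ + N) = (½ + N)*(-2 + N))
-1522*E(p(-2, y(0, -2))) = -1522*(-1 + 8² - 3/2*8) = -1522*(-1 + 64 - 12) = -1522*51 = -77622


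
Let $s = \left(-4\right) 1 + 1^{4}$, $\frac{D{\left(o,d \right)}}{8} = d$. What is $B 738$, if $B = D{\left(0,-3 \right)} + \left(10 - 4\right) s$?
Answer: $-30996$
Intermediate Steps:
$D{\left(o,d \right)} = 8 d$
$s = -3$ ($s = -4 + 1 = -3$)
$B = -42$ ($B = 8 \left(-3\right) + \left(10 - 4\right) \left(-3\right) = -24 + 6 \left(-3\right) = -24 - 18 = -42$)
$B 738 = \left(-42\right) 738 = -30996$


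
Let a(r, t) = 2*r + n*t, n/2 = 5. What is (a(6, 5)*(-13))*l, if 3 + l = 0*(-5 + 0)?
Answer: 2418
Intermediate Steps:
n = 10 (n = 2*5 = 10)
a(r, t) = 2*r + 10*t
l = -3 (l = -3 + 0*(-5 + 0) = -3 + 0*(-5) = -3 + 0 = -3)
(a(6, 5)*(-13))*l = ((2*6 + 10*5)*(-13))*(-3) = ((12 + 50)*(-13))*(-3) = (62*(-13))*(-3) = -806*(-3) = 2418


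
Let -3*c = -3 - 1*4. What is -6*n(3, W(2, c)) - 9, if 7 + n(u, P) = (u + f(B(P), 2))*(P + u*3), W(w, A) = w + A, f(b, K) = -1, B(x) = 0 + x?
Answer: -127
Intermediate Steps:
B(x) = x
c = 7/3 (c = -(-3 - 1*4)/3 = -(-3 - 4)/3 = -1/3*(-7) = 7/3 ≈ 2.3333)
W(w, A) = A + w
n(u, P) = -7 + (-1 + u)*(P + 3*u) (n(u, P) = -7 + (u - 1)*(P + u*3) = -7 + (-1 + u)*(P + 3*u))
-6*n(3, W(2, c)) - 9 = -6*(-7 - (7/3 + 2) - 3*3 + 3*3**2 + (7/3 + 2)*3) - 9 = -6*(-7 - 1*13/3 - 9 + 3*9 + (13/3)*3) - 9 = -6*(-7 - 13/3 - 9 + 27 + 13) - 9 = -6*59/3 - 9 = -118 - 9 = -127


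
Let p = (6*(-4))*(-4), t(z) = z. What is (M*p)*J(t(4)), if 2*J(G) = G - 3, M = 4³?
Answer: 3072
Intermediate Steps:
M = 64
p = 96 (p = -24*(-4) = 96)
J(G) = -3/2 + G/2 (J(G) = (G - 3)/2 = (-3 + G)/2 = -3/2 + G/2)
(M*p)*J(t(4)) = (64*96)*(-3/2 + (½)*4) = 6144*(-3/2 + 2) = 6144*(½) = 3072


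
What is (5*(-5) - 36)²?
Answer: 3721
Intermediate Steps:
(5*(-5) - 36)² = (-25 - 36)² = (-61)² = 3721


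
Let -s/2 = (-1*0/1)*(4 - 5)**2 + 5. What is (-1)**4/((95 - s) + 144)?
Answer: 1/249 ≈ 0.0040161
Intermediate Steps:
s = -10 (s = -2*((-1*0/1)*(4 - 5)**2 + 5) = -2*((0*1)*(-1)**2 + 5) = -2*(0*1 + 5) = -2*(0 + 5) = -2*5 = -10)
(-1)**4/((95 - s) + 144) = (-1)**4/((95 - 1*(-10)) + 144) = 1/((95 + 10) + 144) = 1/(105 + 144) = 1/249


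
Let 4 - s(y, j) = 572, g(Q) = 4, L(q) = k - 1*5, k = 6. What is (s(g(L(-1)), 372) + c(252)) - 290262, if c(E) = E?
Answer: -290578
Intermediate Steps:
L(q) = 1 (L(q) = 6 - 1*5 = 6 - 5 = 1)
s(y, j) = -568 (s(y, j) = 4 - 1*572 = 4 - 572 = -568)
(s(g(L(-1)), 372) + c(252)) - 290262 = (-568 + 252) - 290262 = -316 - 290262 = -290578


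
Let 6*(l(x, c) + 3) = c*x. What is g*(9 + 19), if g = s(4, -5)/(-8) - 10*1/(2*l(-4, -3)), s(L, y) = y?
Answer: 315/2 ≈ 157.50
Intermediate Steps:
l(x, c) = -3 + c*x/6 (l(x, c) = -3 + (c*x)/6 = -3 + c*x/6)
g = 45/8 (g = -5/(-8) - 10*1/(2*(-3 + (1/6)*(-3)*(-4))) = -5*(-1/8) - 10*1/(2*(-3 + 2)) = 5/8 - 10/(2*(-1)) = 5/8 - 10/(-2) = 5/8 - 10*(-1/2) = 5/8 + 5 = 45/8 ≈ 5.6250)
g*(9 + 19) = 45*(9 + 19)/8 = (45/8)*28 = 315/2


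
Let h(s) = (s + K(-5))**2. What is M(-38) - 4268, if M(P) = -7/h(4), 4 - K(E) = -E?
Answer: -38419/9 ≈ -4268.8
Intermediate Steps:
K(E) = 4 + E (K(E) = 4 - (-1)*E = 4 + E)
h(s) = (-1 + s)**2 (h(s) = (s + (4 - 5))**2 = (s - 1)**2 = (-1 + s)**2)
M(P) = -7/9 (M(P) = -7/(-1 + 4)**2 = -7/(3**2) = -7/9)
M(-38) - 4268 = -7/9 - 4268 = -38419/9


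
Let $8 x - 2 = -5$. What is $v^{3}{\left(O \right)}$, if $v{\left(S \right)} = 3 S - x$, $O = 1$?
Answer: $\frac{19683}{512} \approx 38.443$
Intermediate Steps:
$x = - \frac{3}{8}$ ($x = \frac{1}{4} + \frac{1}{8} \left(-5\right) = \frac{1}{4} - \frac{5}{8} = - \frac{3}{8} \approx -0.375$)
$v{\left(S \right)} = \frac{3}{8} + 3 S$ ($v{\left(S \right)} = 3 S - - \frac{3}{8} = 3 S + \frac{3}{8} = \frac{3}{8} + 3 S$)
$v^{3}{\left(O \right)} = \left(\frac{3}{8} + 3 \cdot 1\right)^{3} = \left(\frac{3}{8} + 3\right)^{3} = \left(\frac{27}{8}\right)^{3} = \frac{19683}{512}$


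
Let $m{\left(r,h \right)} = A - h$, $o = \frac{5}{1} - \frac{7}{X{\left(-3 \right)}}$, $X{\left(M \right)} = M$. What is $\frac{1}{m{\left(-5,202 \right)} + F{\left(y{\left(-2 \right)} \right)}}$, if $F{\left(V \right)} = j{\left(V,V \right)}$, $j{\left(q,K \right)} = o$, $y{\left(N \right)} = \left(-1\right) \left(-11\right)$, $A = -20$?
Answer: $- \frac{3}{644} \approx -0.0046584$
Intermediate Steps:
$y{\left(N \right)} = 11$
$o = \frac{22}{3}$ ($o = \frac{5}{1} - \frac{7}{-3} = 5 \cdot 1 - - \frac{7}{3} = 5 + \frac{7}{3} = \frac{22}{3} \approx 7.3333$)
$m{\left(r,h \right)} = -20 - h$
$j{\left(q,K \right)} = \frac{22}{3}$
$F{\left(V \right)} = \frac{22}{3}$
$\frac{1}{m{\left(-5,202 \right)} + F{\left(y{\left(-2 \right)} \right)}} = \frac{1}{\left(-20 - 202\right) + \frac{22}{3}} = \frac{1}{-222 + \frac{22}{3}} = \frac{1}{- \frac{644}{3}} = - \frac{3}{644}$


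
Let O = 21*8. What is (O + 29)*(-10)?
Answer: -1970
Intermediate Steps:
O = 168
(O + 29)*(-10) = (168 + 29)*(-10) = 197*(-10) = -1970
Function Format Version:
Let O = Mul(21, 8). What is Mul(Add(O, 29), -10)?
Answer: -1970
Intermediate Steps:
O = 168
Mul(Add(O, 29), -10) = Mul(Add(168, 29), -10) = Mul(197, -10) = -1970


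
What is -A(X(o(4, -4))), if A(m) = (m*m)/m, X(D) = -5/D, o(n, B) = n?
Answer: 5/4 ≈ 1.2500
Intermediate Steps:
A(m) = m (A(m) = m²/m = m)
-A(X(o(4, -4))) = -(-5)/4 = -1*(-5/4) = 5/4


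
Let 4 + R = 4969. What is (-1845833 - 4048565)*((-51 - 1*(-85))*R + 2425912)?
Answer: -15294324167356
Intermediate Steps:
R = 4965 (R = -4 + 4969 = 4965)
(-1845833 - 4048565)*((-51 - 1*(-85))*R + 2425912) = (-1845833 - 4048565)*((-51 - 1*(-85))*4965 + 2425912) = -5894398*((-51 + 85)*4965 + 2425912) = -5894398*(34*4965 + 2425912) = -5894398*(168810 + 2425912) = -5894398*2594722 = -15294324167356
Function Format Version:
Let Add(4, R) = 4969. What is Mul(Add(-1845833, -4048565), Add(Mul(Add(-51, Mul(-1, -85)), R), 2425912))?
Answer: -15294324167356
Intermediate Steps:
R = 4965 (R = Add(-4, 4969) = 4965)
Mul(Add(-1845833, -4048565), Add(Mul(Add(-51, Mul(-1, -85)), R), 2425912)) = Mul(Add(-1845833, -4048565), Add(Mul(Add(-51, Mul(-1, -85)), 4965), 2425912)) = Mul(-5894398, Add(Mul(Add(-51, 85), 4965), 2425912)) = Mul(-5894398, Add(Mul(34, 4965), 2425912)) = Mul(-5894398, Add(168810, 2425912)) = Mul(-5894398, 2594722) = -15294324167356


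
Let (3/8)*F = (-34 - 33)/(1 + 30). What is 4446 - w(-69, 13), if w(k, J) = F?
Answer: 414014/93 ≈ 4451.8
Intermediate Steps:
F = -536/93 (F = 8*((-34 - 33)/(1 + 30))/3 = 8*(-67/31)/3 = 8*(-67*1/31)/3 = (8/3)*(-67/31) = -536/93 ≈ -5.7634)
w(k, J) = -536/93
4446 - w(-69, 13) = 4446 - 1*(-536/93) = 4446 + 536/93 = 414014/93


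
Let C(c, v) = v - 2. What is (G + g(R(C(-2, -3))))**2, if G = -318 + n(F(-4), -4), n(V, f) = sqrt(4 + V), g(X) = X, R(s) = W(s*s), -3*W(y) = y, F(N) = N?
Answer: 958441/9 ≈ 1.0649e+5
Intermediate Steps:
C(c, v) = -2 + v
W(y) = -y/3
R(s) = -s**2/3 (R(s) = -s*s/3 = -s**2/3)
G = -318 (G = -318 + sqrt(4 - 4) = -318 + sqrt(0) = -318 + 0 = -318)
(G + g(R(C(-2, -3))))**2 = (-318 - (-2 - 3)**2/3)**2 = (-318 - 1/3*(-5)**2)**2 = (-318 - 1/3*25)**2 = (-318 - 25/3)**2 = (-979/3)**2 = 958441/9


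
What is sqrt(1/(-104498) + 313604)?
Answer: 3*sqrt(380500332853102)/104498 ≈ 560.00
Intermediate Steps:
sqrt(1/(-104498) + 313604) = sqrt(-1/104498 + 313604) = sqrt(32770990791/104498) = 3*sqrt(380500332853102)/104498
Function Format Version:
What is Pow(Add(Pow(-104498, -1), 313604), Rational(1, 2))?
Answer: Mul(Rational(3, 104498), Pow(380500332853102, Rational(1, 2))) ≈ 560.00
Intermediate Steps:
Pow(Add(Pow(-104498, -1), 313604), Rational(1, 2)) = Pow(Add(Rational(-1, 104498), 313604), Rational(1, 2)) = Pow(Rational(32770990791, 104498), Rational(1, 2)) = Mul(Rational(3, 104498), Pow(380500332853102, Rational(1, 2)))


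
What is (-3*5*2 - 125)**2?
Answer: 24025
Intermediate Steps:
(-3*5*2 - 125)**2 = (-15*2 - 125)**2 = (-30 - 125)**2 = (-155)**2 = 24025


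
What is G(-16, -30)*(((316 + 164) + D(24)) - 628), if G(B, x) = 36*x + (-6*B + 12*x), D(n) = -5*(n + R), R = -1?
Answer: 353472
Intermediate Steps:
D(n) = 5 - 5*n (D(n) = -5*(n - 1) = -5*(-1 + n) = 5 - 5*n)
G(B, x) = -6*B + 48*x
G(-16, -30)*(((316 + 164) + D(24)) - 628) = (-6*(-16) + 48*(-30))*(((316 + 164) + (5 - 5*24)) - 628) = (96 - 1440)*((480 + (5 - 120)) - 628) = -1344*((480 - 115) - 628) = -1344*(365 - 628) = -1344*(-263) = 353472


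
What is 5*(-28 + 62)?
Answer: 170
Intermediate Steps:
5*(-28 + 62) = 5*34 = 170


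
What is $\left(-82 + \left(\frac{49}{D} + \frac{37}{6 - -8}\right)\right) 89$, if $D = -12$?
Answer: $- \frac{623801}{84} \approx -7426.2$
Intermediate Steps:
$\left(-82 + \left(\frac{49}{D} + \frac{37}{6 - -8}\right)\right) 89 = \left(-82 + \left(\frac{49}{-12} + \frac{37}{6 - -8}\right)\right) 89 = \left(-82 + \left(49 \left(- \frac{1}{12}\right) + \frac{37}{6 + 8}\right)\right) 89 = \left(-82 - \left(\frac{49}{12} - \frac{37}{14}\right)\right) 89 = \left(-82 + \left(- \frac{49}{12} + 37 \cdot \frac{1}{14}\right)\right) 89 = \left(-82 + \left(- \frac{49}{12} + \frac{37}{14}\right)\right) 89 = \left(-82 - \frac{121}{84}\right) 89 = \left(- \frac{7009}{84}\right) 89 = - \frac{623801}{84}$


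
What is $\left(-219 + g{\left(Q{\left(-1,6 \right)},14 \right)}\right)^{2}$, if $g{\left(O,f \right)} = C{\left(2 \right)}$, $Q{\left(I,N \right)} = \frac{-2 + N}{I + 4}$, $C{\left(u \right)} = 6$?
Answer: $45369$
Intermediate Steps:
$Q{\left(I,N \right)} = \frac{-2 + N}{4 + I}$
$g{\left(O,f \right)} = 6$
$\left(-219 + g{\left(Q{\left(-1,6 \right)},14 \right)}\right)^{2} = \left(-219 + 6\right)^{2} = \left(-213\right)^{2} = 45369$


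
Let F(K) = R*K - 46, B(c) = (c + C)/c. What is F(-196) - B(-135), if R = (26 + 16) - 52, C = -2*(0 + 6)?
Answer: 86081/45 ≈ 1912.9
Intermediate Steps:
C = -12 (C = -2*6 = -12)
B(c) = (-12 + c)/c (B(c) = (c - 12)/c = (-12 + c)/c)
R = -10 (R = 42 - 52 = -10)
F(K) = -46 - 10*K (F(K) = -10*K - 46 = -46 - 10*K)
F(-196) - B(-135) = (-46 - 10*(-196)) - (-12 - 135)/(-135) = (-46 + 1960) - (-1)*(-147)/135 = 1914 - 1*49/45 = 1914 - 49/45 = 86081/45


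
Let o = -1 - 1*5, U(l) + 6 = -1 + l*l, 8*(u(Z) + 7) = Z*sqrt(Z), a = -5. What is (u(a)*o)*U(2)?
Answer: -126 - 45*I*sqrt(5)/4 ≈ -126.0 - 25.156*I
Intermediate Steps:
u(Z) = -7 + Z**(3/2)/8 (u(Z) = -7 + (Z*sqrt(Z))/8 = -7 + Z**(3/2)/8)
U(l) = -7 + l**2 (U(l) = -6 + (-1 + l*l) = -6 + (-1 + l**2) = -7 + l**2)
o = -6 (o = -1 - 5 = -6)
(u(a)*o)*U(2) = ((-7 + (-5)**(3/2)/8)*(-6))*(-7 + 2**2) = ((-7 + (-5*I*sqrt(5))/8)*(-6))*(-7 + 4) = ((-7 - 5*I*sqrt(5)/8)*(-6))*(-3) = (42 + 15*I*sqrt(5)/4)*(-3) = -126 - 45*I*sqrt(5)/4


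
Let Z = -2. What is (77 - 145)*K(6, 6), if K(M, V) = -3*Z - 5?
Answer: -68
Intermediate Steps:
K(M, V) = 1 (K(M, V) = -3*(-2) - 5 = 6 - 5 = 1)
(77 - 145)*K(6, 6) = (77 - 145)*1 = -68*1 = -68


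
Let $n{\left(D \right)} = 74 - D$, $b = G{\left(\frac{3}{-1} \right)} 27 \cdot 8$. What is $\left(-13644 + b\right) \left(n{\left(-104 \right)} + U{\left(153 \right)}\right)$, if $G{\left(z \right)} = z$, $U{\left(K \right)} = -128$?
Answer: $-714600$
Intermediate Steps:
$b = -648$ ($b = \frac{3}{-1} \cdot 27 \cdot 8 = 3 \left(-1\right) 27 \cdot 8 = \left(-3\right) 27 \cdot 8 = \left(-81\right) 8 = -648$)
$\left(-13644 + b\right) \left(n{\left(-104 \right)} + U{\left(153 \right)}\right) = \left(-13644 - 648\right) \left(\left(74 - -104\right) - 128\right) = - 14292 \left(\left(74 + 104\right) - 128\right) = - 14292 \left(178 - 128\right) = \left(-14292\right) 50 = -714600$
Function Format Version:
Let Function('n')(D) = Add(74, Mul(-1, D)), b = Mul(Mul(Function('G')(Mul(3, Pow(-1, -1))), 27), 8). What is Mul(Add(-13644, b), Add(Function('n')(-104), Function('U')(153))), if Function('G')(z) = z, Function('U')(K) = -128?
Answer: -714600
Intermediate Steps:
b = -648 (b = Mul(Mul(Mul(3, Pow(-1, -1)), 27), 8) = Mul(Mul(Mul(3, -1), 27), 8) = Mul(Mul(-3, 27), 8) = Mul(-81, 8) = -648)
Mul(Add(-13644, b), Add(Function('n')(-104), Function('U')(153))) = Mul(Add(-13644, -648), Add(Add(74, Mul(-1, -104)), -128)) = Mul(-14292, Add(Add(74, 104), -128)) = Mul(-14292, Add(178, -128)) = Mul(-14292, 50) = -714600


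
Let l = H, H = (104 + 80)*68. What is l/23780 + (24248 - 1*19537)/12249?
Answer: 66321767/72820305 ≈ 0.91076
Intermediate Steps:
H = 12512 (H = 184*68 = 12512)
l = 12512
l/23780 + (24248 - 1*19537)/12249 = 12512/23780 + (24248 - 1*19537)/12249 = 12512*(1/23780) + (24248 - 19537)*(1/12249) = 3128/5945 + 4711*(1/12249) = 3128/5945 + 4711/12249 = 66321767/72820305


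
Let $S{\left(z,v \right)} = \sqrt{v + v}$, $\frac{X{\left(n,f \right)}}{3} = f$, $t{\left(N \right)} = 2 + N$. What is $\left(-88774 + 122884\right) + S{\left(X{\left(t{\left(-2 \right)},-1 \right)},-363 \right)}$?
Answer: $34110 + 11 i \sqrt{6} \approx 34110.0 + 26.944 i$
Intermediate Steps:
$X{\left(n,f \right)} = 3 f$
$S{\left(z,v \right)} = \sqrt{2} \sqrt{v}$ ($S{\left(z,v \right)} = \sqrt{2 v} = \sqrt{2} \sqrt{v}$)
$\left(-88774 + 122884\right) + S{\left(X{\left(t{\left(-2 \right)},-1 \right)},-363 \right)} = \left(-88774 + 122884\right) + \sqrt{2} \sqrt{-363} = 34110 + \sqrt{2} \cdot 11 i \sqrt{3} = 34110 + 11 i \sqrt{6}$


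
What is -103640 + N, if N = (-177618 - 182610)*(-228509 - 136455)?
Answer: 131470148152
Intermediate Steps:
N = 131470251792 (N = -360228*(-364964) = 131470251792)
-103640 + N = -103640 + 131470251792 = 131470148152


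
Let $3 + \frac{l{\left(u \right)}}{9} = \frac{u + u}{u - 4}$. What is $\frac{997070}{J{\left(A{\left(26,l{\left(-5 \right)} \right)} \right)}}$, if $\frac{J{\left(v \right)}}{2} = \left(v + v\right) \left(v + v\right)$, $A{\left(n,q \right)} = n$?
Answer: $\frac{498535}{2704} \approx 184.37$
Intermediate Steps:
$l{\left(u \right)} = -27 + \frac{18 u}{-4 + u}$ ($l{\left(u \right)} = -27 + 9 \frac{u + u}{u - 4} = -27 + 9 \frac{2 u}{-4 + u} = -27 + \frac{18 u}{-4 + u}$)
$J{\left(v \right)} = 8 v^{2}$ ($J{\left(v \right)} = 2 \left(v + v\right) \left(v + v\right) = 2 \cdot 2 v 2 v = 2 \cdot 4 v^{2} = 8 v^{2}$)
$\frac{997070}{J{\left(A{\left(26,l{\left(-5 \right)} \right)} \right)}} = \frac{997070}{8 \cdot 26^{2}} = \frac{997070}{8 \cdot 676} = \frac{997070}{5408} = 997070 \cdot \frac{1}{5408} = \frac{498535}{2704}$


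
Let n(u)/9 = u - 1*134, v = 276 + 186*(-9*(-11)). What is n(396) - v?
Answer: -16332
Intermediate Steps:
v = 18690 (v = 276 + 186*99 = 276 + 18414 = 18690)
n(u) = -1206 + 9*u (n(u) = 9*(u - 1*134) = 9*(u - 134) = 9*(-134 + u) = -1206 + 9*u)
n(396) - v = (-1206 + 9*396) - 1*18690 = (-1206 + 3564) - 18690 = 2358 - 18690 = -16332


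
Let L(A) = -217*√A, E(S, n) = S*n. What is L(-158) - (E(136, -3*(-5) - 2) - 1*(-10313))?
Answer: -12081 - 217*I*√158 ≈ -12081.0 - 2727.6*I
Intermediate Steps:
L(-158) - (E(136, -3*(-5) - 2) - 1*(-10313)) = -217*I*√158 - (136*(-3*(-5) - 2) - 1*(-10313)) = -217*I*√158 - (136*(15 - 2) + 10313) = -217*I*√158 - (136*13 + 10313) = -217*I*√158 - (1768 + 10313) = -217*I*√158 - 1*12081 = -217*I*√158 - 12081 = -12081 - 217*I*√158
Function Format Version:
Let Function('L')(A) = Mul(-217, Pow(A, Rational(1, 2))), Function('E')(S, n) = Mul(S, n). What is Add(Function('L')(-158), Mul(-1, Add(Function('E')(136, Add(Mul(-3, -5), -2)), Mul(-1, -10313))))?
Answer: Add(-12081, Mul(-217, I, Pow(158, Rational(1, 2)))) ≈ Add(-12081., Mul(-2727.6, I))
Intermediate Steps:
Add(Function('L')(-158), Mul(-1, Add(Function('E')(136, Add(Mul(-3, -5), -2)), Mul(-1, -10313)))) = Add(Mul(-217, Pow(-158, Rational(1, 2))), Mul(-1, Add(Mul(136, Add(Mul(-3, -5), -2)), Mul(-1, -10313)))) = Add(Mul(-217, Mul(I, Pow(158, Rational(1, 2)))), Mul(-1, Add(Mul(136, Add(15, -2)), 10313))) = Add(Mul(-217, I, Pow(158, Rational(1, 2))), Mul(-1, Add(Mul(136, 13), 10313))) = Add(Mul(-217, I, Pow(158, Rational(1, 2))), Mul(-1, Add(1768, 10313))) = Add(Mul(-217, I, Pow(158, Rational(1, 2))), Mul(-1, 12081)) = Add(Mul(-217, I, Pow(158, Rational(1, 2))), -12081) = Add(-12081, Mul(-217, I, Pow(158, Rational(1, 2))))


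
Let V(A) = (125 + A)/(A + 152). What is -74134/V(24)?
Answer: -13047584/149 ≈ -87568.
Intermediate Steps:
V(A) = (125 + A)/(152 + A)
-74134/V(24) = -74134*(152 + 24)/(125 + 24) = -74134/(149/176) = -74134/((1/176)*149) = -74134/149/176 = -74134*176/149 = -13047584/149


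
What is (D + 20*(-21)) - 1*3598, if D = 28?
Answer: -3990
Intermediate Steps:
(D + 20*(-21)) - 1*3598 = (28 + 20*(-21)) - 1*3598 = (28 - 420) - 3598 = -392 - 3598 = -3990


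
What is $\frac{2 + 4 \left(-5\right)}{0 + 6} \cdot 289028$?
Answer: $-867084$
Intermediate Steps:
$\frac{2 + 4 \left(-5\right)}{0 + 6} \cdot 289028 = \frac{2 - 20}{6} \cdot 289028 = \left(-18\right) \frac{1}{6} \cdot 289028 = \left(-3\right) 289028 = -867084$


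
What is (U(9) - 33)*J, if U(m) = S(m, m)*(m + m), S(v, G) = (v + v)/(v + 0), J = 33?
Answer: 99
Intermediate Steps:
S(v, G) = 2 (S(v, G) = (2*v)/v = 2)
U(m) = 4*m (U(m) = 2*(m + m) = 2*(2*m) = 4*m)
(U(9) - 33)*J = (4*9 - 33)*33 = (36 - 33)*33 = 3*33 = 99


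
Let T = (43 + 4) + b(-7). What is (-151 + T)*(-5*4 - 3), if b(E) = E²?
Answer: 1265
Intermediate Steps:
T = 96 (T = (43 + 4) + (-7)² = 47 + 49 = 96)
(-151 + T)*(-5*4 - 3) = (-151 + 96)*(-5*4 - 3) = -55*(-20 - 3) = -55*(-23) = 1265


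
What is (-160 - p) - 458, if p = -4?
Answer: -614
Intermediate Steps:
(-160 - p) - 458 = (-160 - 1*(-4)) - 458 = (-160 + 4) - 458 = -156 - 458 = -614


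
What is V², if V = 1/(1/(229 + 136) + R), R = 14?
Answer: 133225/26122321 ≈ 0.0051000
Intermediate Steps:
V = 365/5111 (V = 1/(1/(229 + 136) + 14) = 1/(1/365 + 14) = 1/(5111/365) = 365/5111 ≈ 0.071415)
V² = (365/5111)² = 133225/26122321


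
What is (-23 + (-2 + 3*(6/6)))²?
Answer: 484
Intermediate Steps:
(-23 + (-2 + 3*(6/6)))² = (-23 + (-2 + 3*(6*(⅙))))² = (-23 + (-2 + 3*1))² = (-23 + (-2 + 3))² = (-23 + 1)² = (-22)² = 484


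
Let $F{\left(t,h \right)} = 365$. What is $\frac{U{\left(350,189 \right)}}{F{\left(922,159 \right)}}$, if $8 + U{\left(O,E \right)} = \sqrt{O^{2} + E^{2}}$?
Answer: $- \frac{8}{365} + \frac{7 \sqrt{3229}}{365} \approx 1.0679$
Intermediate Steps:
$U{\left(O,E \right)} = -8 + \sqrt{E^{2} + O^{2}}$ ($U{\left(O,E \right)} = -8 + \sqrt{O^{2} + E^{2}} = -8 + \sqrt{E^{2} + O^{2}}$)
$\frac{U{\left(350,189 \right)}}{F{\left(922,159 \right)}} = \frac{-8 + \sqrt{189^{2} + 350^{2}}}{365} = \left(-8 + \sqrt{35721 + 122500}\right) \frac{1}{365} = \left(-8 + \sqrt{158221}\right) \frac{1}{365} = \left(-8 + 7 \sqrt{3229}\right) \frac{1}{365} = - \frac{8}{365} + \frac{7 \sqrt{3229}}{365}$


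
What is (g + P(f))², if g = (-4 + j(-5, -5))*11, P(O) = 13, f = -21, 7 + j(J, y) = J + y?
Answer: 47524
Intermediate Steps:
j(J, y) = -7 + J + y (j(J, y) = -7 + (J + y) = -7 + J + y)
g = -231 (g = (-4 + (-7 - 5 - 5))*11 = (-4 - 17)*11 = -21*11 = -231)
(g + P(f))² = (-231 + 13)² = (-218)² = 47524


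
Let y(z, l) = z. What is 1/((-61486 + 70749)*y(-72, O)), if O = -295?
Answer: -1/666936 ≈ -1.4994e-6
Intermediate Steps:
1/((-61486 + 70749)*y(-72, O)) = 1/((-61486 + 70749)*(-72)) = -1/72/9263 = (1/9263)*(-1/72) = -1/666936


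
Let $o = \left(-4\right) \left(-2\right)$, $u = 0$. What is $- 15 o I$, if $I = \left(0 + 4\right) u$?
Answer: $0$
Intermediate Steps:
$I = 0$ ($I = \left(0 + 4\right) 0 = 4 \cdot 0 = 0$)
$o = 8$
$- 15 o I = \left(-15\right) 8 \cdot 0 = \left(-120\right) 0 = 0$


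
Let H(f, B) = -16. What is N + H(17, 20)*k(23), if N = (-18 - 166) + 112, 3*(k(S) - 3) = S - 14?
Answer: -168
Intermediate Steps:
k(S) = -5/3 + S/3 (k(S) = 3 + (S - 14)/3 = 3 + (-14 + S)/3 = 3 + (-14/3 + S/3) = -5/3 + S/3)
N = -72 (N = -184 + 112 = -72)
N + H(17, 20)*k(23) = -72 - 16*(-5/3 + (⅓)*23) = -72 - 16*(-5/3 + 23/3) = -72 - 16*6 = -72 - 96 = -168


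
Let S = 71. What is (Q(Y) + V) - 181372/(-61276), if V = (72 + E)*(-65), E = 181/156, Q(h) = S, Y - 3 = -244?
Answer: -860582831/183828 ≈ -4681.5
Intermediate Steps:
Y = -241 (Y = 3 - 244 = -241)
Q(h) = 71
E = 181/156 (E = 181*(1/156) = 181/156 ≈ 1.1603)
V = -57065/12 (V = (72 + 181/156)*(-65) = (11413/156)*(-65) = -57065/12 ≈ -4755.4)
(Q(Y) + V) - 181372/(-61276) = (71 - 57065/12) - 181372/(-61276) = -56213/12 - 181372*(-1/61276) = -56213/12 + 45343/15319 = -860582831/183828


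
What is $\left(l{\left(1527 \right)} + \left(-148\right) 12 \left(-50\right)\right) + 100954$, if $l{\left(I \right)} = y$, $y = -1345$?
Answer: $188409$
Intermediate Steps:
$l{\left(I \right)} = -1345$
$\left(l{\left(1527 \right)} + \left(-148\right) 12 \left(-50\right)\right) + 100954 = \left(-1345 + \left(-148\right) 12 \left(-50\right)\right) + 100954 = \left(-1345 - -88800\right) + 100954 = \left(-1345 + 88800\right) + 100954 = 87455 + 100954 = 188409$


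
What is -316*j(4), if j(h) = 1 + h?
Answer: -1580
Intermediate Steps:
-316*j(4) = -316*(1 + 4) = -316*5 = -1580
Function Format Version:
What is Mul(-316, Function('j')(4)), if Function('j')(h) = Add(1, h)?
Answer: -1580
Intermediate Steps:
Mul(-316, Function('j')(4)) = Mul(-316, Add(1, 4)) = Mul(-316, 5) = -1580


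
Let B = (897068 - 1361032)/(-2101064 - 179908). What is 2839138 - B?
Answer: 1618998454543/570243 ≈ 2.8391e+6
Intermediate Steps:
B = 115991/570243 (B = -463964/(-2280972) = -463964*(-1/2280972) = 115991/570243 ≈ 0.20341)
2839138 - B = 2839138 - 1*115991/570243 = 2839138 - 115991/570243 = 1618998454543/570243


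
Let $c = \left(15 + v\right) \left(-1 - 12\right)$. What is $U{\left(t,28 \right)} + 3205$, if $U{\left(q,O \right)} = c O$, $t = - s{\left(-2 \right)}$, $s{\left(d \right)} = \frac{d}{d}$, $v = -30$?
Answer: $8665$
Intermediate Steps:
$s{\left(d \right)} = 1$
$t = -1$ ($t = \left(-1\right) 1 = -1$)
$c = 195$ ($c = \left(15 - 30\right) \left(-1 - 12\right) = \left(-15\right) \left(-13\right) = 195$)
$U{\left(q,O \right)} = 195 O$
$U{\left(t,28 \right)} + 3205 = 195 \cdot 28 + 3205 = 5460 + 3205 = 8665$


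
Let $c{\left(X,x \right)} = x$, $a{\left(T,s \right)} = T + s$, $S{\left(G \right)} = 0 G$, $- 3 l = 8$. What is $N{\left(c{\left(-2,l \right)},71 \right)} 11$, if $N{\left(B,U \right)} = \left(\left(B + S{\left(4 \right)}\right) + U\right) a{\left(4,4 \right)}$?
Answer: $\frac{18040}{3} \approx 6013.3$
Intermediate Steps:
$l = - \frac{8}{3}$ ($l = \left(- \frac{1}{3}\right) 8 = - \frac{8}{3} \approx -2.6667$)
$S{\left(G \right)} = 0$
$N{\left(B,U \right)} = 8 B + 8 U$ ($N{\left(B,U \right)} = \left(\left(B + 0\right) + U\right) \left(4 + 4\right) = \left(B + U\right) 8 = 8 B + 8 U$)
$N{\left(c{\left(-2,l \right)},71 \right)} 11 = \left(8 \left(- \frac{8}{3}\right) + 8 \cdot 71\right) 11 = \left(- \frac{64}{3} + 568\right) 11 = \frac{1640}{3} \cdot 11 = \frac{18040}{3}$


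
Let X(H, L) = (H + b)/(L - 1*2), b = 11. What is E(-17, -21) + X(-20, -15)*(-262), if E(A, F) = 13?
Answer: -2137/17 ≈ -125.71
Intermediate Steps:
X(H, L) = (11 + H)/(-2 + L) (X(H, L) = (H + 11)/(L - 1*2) = (11 + H)/(L - 2) = (11 + H)/(-2 + L))
E(-17, -21) + X(-20, -15)*(-262) = 13 + ((11 - 20)/(-2 - 15))*(-262) = 13 + (-9/(-17))*(-262) = 13 - 1/17*(-9)*(-262) = 13 + (9/17)*(-262) = 13 - 2358/17 = -2137/17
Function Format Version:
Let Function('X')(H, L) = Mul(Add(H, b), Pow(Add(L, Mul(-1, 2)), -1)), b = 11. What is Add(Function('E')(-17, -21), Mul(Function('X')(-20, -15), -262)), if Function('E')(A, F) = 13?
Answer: Rational(-2137, 17) ≈ -125.71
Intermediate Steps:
Function('X')(H, L) = Mul(Pow(Add(-2, L), -1), Add(11, H)) (Function('X')(H, L) = Mul(Add(H, 11), Pow(Add(L, Mul(-1, 2)), -1)) = Mul(Add(11, H), Pow(Add(L, -2), -1)) = Mul(Add(11, H), Pow(Add(-2, L), -1)) = Mul(Pow(Add(-2, L), -1), Add(11, H)))
Add(Function('E')(-17, -21), Mul(Function('X')(-20, -15), -262)) = Add(13, Mul(Mul(Pow(Add(-2, -15), -1), Add(11, -20)), -262)) = Add(13, Mul(Mul(Pow(-17, -1), -9), -262)) = Add(13, Mul(Mul(Rational(-1, 17), -9), -262)) = Add(13, Mul(Rational(9, 17), -262)) = Add(13, Rational(-2358, 17)) = Rational(-2137, 17)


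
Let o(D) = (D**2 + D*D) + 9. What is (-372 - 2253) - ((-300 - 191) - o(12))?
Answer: -1837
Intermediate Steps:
o(D) = 9 + 2*D**2 (o(D) = (D**2 + D**2) + 9 = 2*D**2 + 9 = 9 + 2*D**2)
(-372 - 2253) - ((-300 - 191) - o(12)) = (-372 - 2253) - ((-300 - 191) - (9 + 2*12**2)) = -2625 - (-491 - (9 + 2*144)) = -2625 - (-491 - (9 + 288)) = -2625 - (-491 - 1*297) = -2625 - (-491 - 297) = -2625 - 1*(-788) = -2625 + 788 = -1837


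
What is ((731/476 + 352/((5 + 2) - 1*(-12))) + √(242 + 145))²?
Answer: 223443217/283024 + 32019*√43/266 ≈ 1578.8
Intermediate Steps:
((731/476 + 352/((5 + 2) - 1*(-12))) + √(242 + 145))² = ((731*(1/476) + 352/(7 + 12)) + √387)² = ((43/28 + 352/19) + 3*√43)² = (10673/532 + 3*√43)²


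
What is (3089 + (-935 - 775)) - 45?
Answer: 1334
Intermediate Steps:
(3089 + (-935 - 775)) - 45 = (3089 - 1710) - 45 = 1379 - 45 = 1334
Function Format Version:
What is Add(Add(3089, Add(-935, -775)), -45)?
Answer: 1334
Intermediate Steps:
Add(Add(3089, Add(-935, -775)), -45) = Add(Add(3089, -1710), -45) = Add(1379, -45) = 1334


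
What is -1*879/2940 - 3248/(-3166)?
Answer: 1127701/1551340 ≈ 0.72692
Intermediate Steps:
-1*879/2940 - 3248/(-3166) = -879*1/2940 - 3248*(-1/3166) = -293/980 + 1624/1583 = 1127701/1551340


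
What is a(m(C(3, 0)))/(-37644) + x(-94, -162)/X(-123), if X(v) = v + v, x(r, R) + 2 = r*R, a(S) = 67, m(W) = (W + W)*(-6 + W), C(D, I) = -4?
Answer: -31843557/514468 ≈ -61.896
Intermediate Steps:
m(W) = 2*W*(-6 + W) (m(W) = (2*W)*(-6 + W) = 2*W*(-6 + W))
x(r, R) = -2 + R*r (x(r, R) = -2 + r*R = -2 + R*r)
X(v) = 2*v
a(m(C(3, 0)))/(-37644) + x(-94, -162)/X(-123) = 67/(-37644) + (-2 - 162*(-94))/((2*(-123))) = 67*(-1/37644) + (-2 + 15228)/(-246) = -67/37644 + 15226*(-1/246) = -67/37644 - 7613/123 = -31843557/514468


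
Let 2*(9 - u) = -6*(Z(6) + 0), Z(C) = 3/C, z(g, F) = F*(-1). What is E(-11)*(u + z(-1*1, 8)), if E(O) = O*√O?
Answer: -55*I*√11/2 ≈ -91.207*I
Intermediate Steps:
z(g, F) = -F
E(O) = O^(3/2)
u = 21/2 (u = 9 - (-3)*(3/6 + 0) = 9 - (-3)*(3*(⅙) + 0) = 9 - (-3)*(½ + 0) = 9 - (-3)/2 = 9 - ½*(-3) = 9 + 3/2 = 21/2 ≈ 10.500)
E(-11)*(u + z(-1*1, 8)) = (-11)^(3/2)*(21/2 - 1*8) = (-11*I*√11)*(21/2 - 8) = -11*I*√11*(5/2) = -55*I*√11/2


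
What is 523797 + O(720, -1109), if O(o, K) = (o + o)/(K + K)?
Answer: 580890153/1109 ≈ 5.2380e+5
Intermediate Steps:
O(o, K) = o/K (O(o, K) = (2*o)/((2*K)) = (2*o)*(1/(2*K)) = o/K)
523797 + O(720, -1109) = 523797 + 720/(-1109) = 523797 + 720*(-1/1109) = 523797 - 720/1109 = 580890153/1109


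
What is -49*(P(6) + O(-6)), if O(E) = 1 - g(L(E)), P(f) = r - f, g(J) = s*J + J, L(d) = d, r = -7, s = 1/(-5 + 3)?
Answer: 441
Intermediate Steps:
s = -½ (s = 1/(-2) = -½ ≈ -0.50000)
g(J) = J/2 (g(J) = -J/2 + J = J/2)
P(f) = -7 - f
O(E) = 1 - E/2
-49*(P(6) + O(-6)) = -49*((-7 - 1*6) + (1 - ½*(-6))) = -49*((-7 - 6) + (1 + 3)) = -49*(-13 + 4) = -49*(-9) = 441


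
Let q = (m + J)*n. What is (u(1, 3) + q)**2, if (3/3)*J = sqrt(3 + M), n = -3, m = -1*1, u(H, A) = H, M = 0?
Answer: 43 - 24*sqrt(3) ≈ 1.4308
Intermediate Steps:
m = -1
J = sqrt(3) (J = sqrt(3 + 0) = sqrt(3) ≈ 1.7320)
q = 3 - 3*sqrt(3) (q = (-1 + sqrt(3))*(-3) = 3 - 3*sqrt(3) ≈ -2.1962)
(u(1, 3) + q)**2 = (1 + (3 - 3*sqrt(3)))**2 = (4 - 3*sqrt(3))**2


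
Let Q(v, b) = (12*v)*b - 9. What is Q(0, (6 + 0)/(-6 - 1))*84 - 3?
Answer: -759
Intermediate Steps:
Q(v, b) = -9 + 12*b*v (Q(v, b) = 12*b*v - 9 = -9 + 12*b*v)
Q(0, (6 + 0)/(-6 - 1))*84 - 3 = (-9 + 12*((6 + 0)/(-6 - 1))*0)*84 - 3 = (-9 + 12*(6/(-7))*0)*84 - 3 = (-9 + 12*(6*(-⅐))*0)*84 - 3 = (-9 + 12*(-6/7)*0)*84 - 3 = (-9 + 0)*84 - 3 = -9*84 - 3 = -756 - 3 = -759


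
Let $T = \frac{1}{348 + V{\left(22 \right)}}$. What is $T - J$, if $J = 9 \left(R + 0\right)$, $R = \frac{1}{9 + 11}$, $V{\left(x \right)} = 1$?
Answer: $- \frac{3121}{6980} \approx -0.44713$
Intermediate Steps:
$R = \frac{1}{20} \approx 0.05$
$J = \frac{9}{20}$ ($J = 9 \left(\frac{1}{20} + 0\right) = 9 \cdot \frac{1}{20} = \frac{9}{20} \approx 0.45$)
$T = \frac{1}{349}$ ($T = \frac{1}{348 + 1} = \frac{1}{349} \approx 0.0028653$)
$T - J = \frac{1}{349} - \frac{9}{20} = - \frac{3121}{6980}$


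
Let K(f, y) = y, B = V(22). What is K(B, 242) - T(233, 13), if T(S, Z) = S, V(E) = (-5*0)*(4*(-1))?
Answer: 9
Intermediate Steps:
V(E) = 0 (V(E) = 0*(-4) = 0)
B = 0
K(B, 242) - T(233, 13) = 242 - 1*233 = 242 - 233 = 9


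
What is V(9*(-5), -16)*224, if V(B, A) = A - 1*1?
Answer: -3808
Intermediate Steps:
V(B, A) = -1 + A (V(B, A) = A - 1 = -1 + A)
V(9*(-5), -16)*224 = (-1 - 16)*224 = -17*224 = -3808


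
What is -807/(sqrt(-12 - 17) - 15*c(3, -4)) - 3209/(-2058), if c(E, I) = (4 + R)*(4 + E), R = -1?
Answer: 210414994/51066183 + 807*I*sqrt(29)/99254 ≈ 4.1204 + 0.043785*I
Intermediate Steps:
c(E, I) = 12 + 3*E (c(E, I) = (4 - 1)*(4 + E) = 3*(4 + E) = 12 + 3*E)
-807/(sqrt(-12 - 17) - 15*c(3, -4)) - 3209/(-2058) = -807/(sqrt(-12 - 17) - 15*(12 + 3*3)) - 3209/(-2058) = -807/(sqrt(-29) - 15*(12 + 9)) - 3209*(-1/2058) = -807/(I*sqrt(29) - 15*21) + 3209/2058 = -807/(I*sqrt(29) - 315) + 3209/2058 = -807/(-315 + I*sqrt(29)) + 3209/2058 = 3209/2058 - 807/(-315 + I*sqrt(29))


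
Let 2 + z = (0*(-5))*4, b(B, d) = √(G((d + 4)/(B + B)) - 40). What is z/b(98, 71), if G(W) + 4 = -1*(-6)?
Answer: I*√38/19 ≈ 0.32444*I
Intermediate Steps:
G(W) = 2 (G(W) = -4 - 1*(-6) = -4 + 6 = 2)
b(B, d) = I*√38 (b(B, d) = √(2 - 40) = √(-38) = I*√38)
z = -2 (z = -2 + (0*(-5))*4 = -2 + 0*4 = -2 + 0 = -2)
z/b(98, 71) = -2*(-I*√38/38) = -(-1)*I*√38/19 = I*√38/19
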